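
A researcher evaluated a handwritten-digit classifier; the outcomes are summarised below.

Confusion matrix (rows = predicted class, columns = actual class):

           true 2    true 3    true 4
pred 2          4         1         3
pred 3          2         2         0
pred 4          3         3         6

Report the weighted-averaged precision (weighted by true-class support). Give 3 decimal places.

0.500

Per-class precision (TP/(TP+FP)):
  2: TP=4, FP=1+3=4 → 4/8 = 0.5000
  3: TP=2, FP=2+0=2 → 2/4 = 0.5000
  4: TP=6, FP=3+3=6 → 6/12 = 0.5000
Weighted-precision = Σ (supportᵢ/N)·precisionᵢ with N=24: (9/24)·0.5000 + (6/24)·0.5000 + (9/24)·0.5000 = 0.500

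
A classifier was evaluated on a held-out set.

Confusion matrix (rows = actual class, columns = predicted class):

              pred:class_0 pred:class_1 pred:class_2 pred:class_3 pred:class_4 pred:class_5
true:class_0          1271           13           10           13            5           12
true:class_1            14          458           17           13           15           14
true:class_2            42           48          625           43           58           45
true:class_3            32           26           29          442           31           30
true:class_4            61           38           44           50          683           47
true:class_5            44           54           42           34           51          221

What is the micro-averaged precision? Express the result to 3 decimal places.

Micro-averaging pools counts across classes: ΣTP=3700, ΣFP=975, ΣFN=975.
Micro-precision = TP/(TP+FP) on pooled counts = 0.791 (equals overall accuracy in single-label multiclass).

0.791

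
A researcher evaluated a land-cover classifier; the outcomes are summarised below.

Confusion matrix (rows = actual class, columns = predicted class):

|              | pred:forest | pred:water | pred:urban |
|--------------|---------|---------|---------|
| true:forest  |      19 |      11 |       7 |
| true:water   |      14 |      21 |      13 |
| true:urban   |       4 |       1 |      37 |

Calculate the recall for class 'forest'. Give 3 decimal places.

0.514

Treat 'forest' as positive and all other classes as negative.
recall = TP/(TP+FN).
forest: TP=19, FN=11+7=18 → 19/37 = 0.5135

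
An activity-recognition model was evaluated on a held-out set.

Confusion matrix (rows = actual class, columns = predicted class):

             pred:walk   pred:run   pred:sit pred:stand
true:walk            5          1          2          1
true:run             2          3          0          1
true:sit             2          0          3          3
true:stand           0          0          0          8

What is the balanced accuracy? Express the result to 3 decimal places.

0.608

Balanced accuracy = mean of per-class recall.
  walk: recall = 5/9 = 0.5556
  run: recall = 3/6 = 0.5000
  sit: recall = 3/8 = 0.3750
  stand: recall = 8/8 = 1.0000
Mean = (0.5556 + 0.5000 + 0.3750 + 1.0000) / 4 = 0.608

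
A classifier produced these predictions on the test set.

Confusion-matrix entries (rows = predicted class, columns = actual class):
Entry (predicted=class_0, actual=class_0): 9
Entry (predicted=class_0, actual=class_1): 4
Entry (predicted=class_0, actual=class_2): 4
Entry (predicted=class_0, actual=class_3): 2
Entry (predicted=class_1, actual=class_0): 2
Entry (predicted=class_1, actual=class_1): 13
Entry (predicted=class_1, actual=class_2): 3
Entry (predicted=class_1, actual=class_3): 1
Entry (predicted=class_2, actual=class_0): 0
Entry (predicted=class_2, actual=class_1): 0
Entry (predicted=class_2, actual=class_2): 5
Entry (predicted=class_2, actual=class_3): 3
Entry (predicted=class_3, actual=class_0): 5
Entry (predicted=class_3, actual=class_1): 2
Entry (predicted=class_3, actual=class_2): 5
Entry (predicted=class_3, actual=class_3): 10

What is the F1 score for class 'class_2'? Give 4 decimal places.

One-vs-rest for 'class_2': TP = diagonal; FP = other classes predicted 'class_2'; FN = 'class_2' predicted as other.
F1 score = 2·TP/(2·TP+FP+FN).
class_2: TP=5, FP=0+0+3=3, FN=4+3+5=12 → 10/25 = 0.40000

0.4000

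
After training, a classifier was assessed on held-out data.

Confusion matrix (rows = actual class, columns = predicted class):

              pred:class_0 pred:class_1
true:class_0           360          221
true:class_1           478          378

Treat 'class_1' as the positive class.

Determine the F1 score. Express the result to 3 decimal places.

Precision = TP/(TP+FP) = 378/599 = 0.6311
Recall = TP/(TP+FN) = 378/856 = 0.4416
F1 = 2·TP/(2·TP+FP+FN) = 756/1455 = 0.520

0.520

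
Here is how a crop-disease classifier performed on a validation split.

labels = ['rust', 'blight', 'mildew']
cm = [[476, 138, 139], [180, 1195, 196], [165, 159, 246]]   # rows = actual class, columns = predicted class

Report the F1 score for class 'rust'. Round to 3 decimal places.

0.605

Take TP from the diagonal, FP from the rest of the 'rust' prediction marginal, FN from the rest of the 'rust' actual marginal.
F1 score = 2·TP/(2·TP+FP+FN).
rust: TP=476, FP=180+165=345, FN=138+139=277 → 952/1574 = 0.6048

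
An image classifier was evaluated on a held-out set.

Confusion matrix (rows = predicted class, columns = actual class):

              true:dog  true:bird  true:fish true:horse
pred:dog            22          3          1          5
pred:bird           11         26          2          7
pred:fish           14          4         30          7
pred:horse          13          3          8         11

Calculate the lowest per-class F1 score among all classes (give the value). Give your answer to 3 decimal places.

Per-class F1 score (2·TP/(2·TP+FP+FN)):
  dog: TP=22, FP=3+1+5=9, FN=11+14+13=38 → 44/91 = 0.4835
  bird: TP=26, FP=11+2+7=20, FN=3+4+3=10 → 52/82 = 0.6341
  fish: TP=30, FP=14+4+7=25, FN=1+2+8=11 → 60/96 = 0.6250
  horse: TP=11, FP=13+3+8=24, FN=5+7+7=19 → 22/65 = 0.3385
Lowest is class 'horse' with F1 score = 0.338.

0.338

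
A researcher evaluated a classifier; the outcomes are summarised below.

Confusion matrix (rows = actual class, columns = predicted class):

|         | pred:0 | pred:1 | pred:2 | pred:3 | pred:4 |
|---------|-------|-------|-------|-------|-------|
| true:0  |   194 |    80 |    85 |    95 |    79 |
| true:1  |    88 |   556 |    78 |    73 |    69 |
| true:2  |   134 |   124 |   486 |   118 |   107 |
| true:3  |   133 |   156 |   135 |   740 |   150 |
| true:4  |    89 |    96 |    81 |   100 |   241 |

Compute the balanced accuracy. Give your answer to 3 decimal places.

0.494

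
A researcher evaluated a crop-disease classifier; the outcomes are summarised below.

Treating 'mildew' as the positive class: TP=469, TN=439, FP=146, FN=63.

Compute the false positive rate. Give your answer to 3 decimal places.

FPR = FP/(FP+TN) = 146/(146+439) = 0.250

0.250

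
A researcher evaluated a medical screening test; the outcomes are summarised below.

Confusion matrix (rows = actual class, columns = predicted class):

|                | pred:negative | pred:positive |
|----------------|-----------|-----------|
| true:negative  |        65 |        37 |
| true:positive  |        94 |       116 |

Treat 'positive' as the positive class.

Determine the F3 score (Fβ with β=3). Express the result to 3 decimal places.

0.568

Fβ = (1+β²)·TP / ((1+β²)·TP + β²·FN + FP), with β²=9
= 10·116 / (10·116 + 9·94 + 37) = 0.568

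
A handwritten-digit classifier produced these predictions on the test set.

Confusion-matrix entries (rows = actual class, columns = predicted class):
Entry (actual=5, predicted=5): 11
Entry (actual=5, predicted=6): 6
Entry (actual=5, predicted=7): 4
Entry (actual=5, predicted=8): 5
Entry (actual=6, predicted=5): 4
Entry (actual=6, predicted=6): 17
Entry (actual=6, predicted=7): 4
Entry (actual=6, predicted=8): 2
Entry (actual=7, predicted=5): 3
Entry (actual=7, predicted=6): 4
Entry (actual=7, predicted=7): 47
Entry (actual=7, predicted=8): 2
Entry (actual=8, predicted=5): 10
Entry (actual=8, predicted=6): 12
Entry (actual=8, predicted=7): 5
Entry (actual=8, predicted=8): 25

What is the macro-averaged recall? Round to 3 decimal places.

Per-class recall (TP/(TP+FN)):
  5: TP=11, FN=6+4+5=15 → 11/26 = 0.4231
  6: TP=17, FN=4+4+2=10 → 17/27 = 0.6296
  7: TP=47, FN=3+4+2=9 → 47/56 = 0.8393
  8: TP=25, FN=10+12+5=27 → 25/52 = 0.4808
Macro-recall = mean = (0.4231 + 0.6296 + 0.8393 + 0.4808) / 4 = 0.593

0.593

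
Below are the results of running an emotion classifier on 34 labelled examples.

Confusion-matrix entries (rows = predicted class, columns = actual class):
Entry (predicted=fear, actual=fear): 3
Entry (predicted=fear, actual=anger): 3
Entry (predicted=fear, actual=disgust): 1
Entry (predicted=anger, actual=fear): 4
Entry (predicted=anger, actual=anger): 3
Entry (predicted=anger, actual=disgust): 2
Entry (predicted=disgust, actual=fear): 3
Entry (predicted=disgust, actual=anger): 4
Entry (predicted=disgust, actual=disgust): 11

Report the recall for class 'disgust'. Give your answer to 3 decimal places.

0.786

Take TP from the diagonal, FP from the rest of the 'disgust' prediction marginal, FN from the rest of the 'disgust' actual marginal.
recall = TP/(TP+FN).
disgust: TP=11, FN=1+2=3 → 11/14 = 0.7857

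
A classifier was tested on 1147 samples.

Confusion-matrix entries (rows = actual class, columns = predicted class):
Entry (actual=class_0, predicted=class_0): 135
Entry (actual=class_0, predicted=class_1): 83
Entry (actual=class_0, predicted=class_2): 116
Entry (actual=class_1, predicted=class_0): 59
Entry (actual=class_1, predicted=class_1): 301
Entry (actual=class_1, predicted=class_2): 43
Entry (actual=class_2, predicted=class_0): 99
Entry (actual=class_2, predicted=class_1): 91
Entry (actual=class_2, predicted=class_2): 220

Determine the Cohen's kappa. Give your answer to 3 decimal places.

0.353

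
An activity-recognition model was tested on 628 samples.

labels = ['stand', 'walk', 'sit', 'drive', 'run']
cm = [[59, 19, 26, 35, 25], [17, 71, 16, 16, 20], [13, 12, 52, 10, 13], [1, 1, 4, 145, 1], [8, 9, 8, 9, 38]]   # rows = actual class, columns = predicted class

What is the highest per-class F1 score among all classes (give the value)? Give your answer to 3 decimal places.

Per-class F1 score (2·TP/(2·TP+FP+FN)):
  stand: TP=59, FP=17+13+1+8=39, FN=19+26+35+25=105 → 118/262 = 0.4504
  walk: TP=71, FP=19+12+1+9=41, FN=17+16+16+20=69 → 142/252 = 0.5635
  sit: TP=52, FP=26+16+4+8=54, FN=13+12+10+13=48 → 104/206 = 0.5049
  drive: TP=145, FP=35+16+10+9=70, FN=1+1+4+1=7 → 290/367 = 0.7902
  run: TP=38, FP=25+20+13+1=59, FN=8+9+8+9=34 → 76/169 = 0.4497
Highest is class 'drive' with F1 score = 0.790.

0.790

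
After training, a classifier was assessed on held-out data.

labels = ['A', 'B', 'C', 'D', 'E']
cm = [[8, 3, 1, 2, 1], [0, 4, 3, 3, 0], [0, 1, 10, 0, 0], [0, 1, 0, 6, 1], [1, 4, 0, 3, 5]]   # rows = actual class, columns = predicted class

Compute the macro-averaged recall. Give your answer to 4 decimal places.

Per-class recall (TP/(TP+FN)):
  A: TP=8, FN=3+1+2+1=7 → 8/15 = 0.53333
  B: TP=4, FN=0+3+3+0=6 → 4/10 = 0.40000
  C: TP=10, FN=0+1+0+0=1 → 10/11 = 0.90909
  D: TP=6, FN=0+1+0+1=2 → 6/8 = 0.75000
  E: TP=5, FN=1+4+0+3=8 → 5/13 = 0.38462
Macro-recall = mean = (0.53333 + 0.40000 + 0.90909 + 0.75000 + 0.38462) / 5 = 0.5954

0.5954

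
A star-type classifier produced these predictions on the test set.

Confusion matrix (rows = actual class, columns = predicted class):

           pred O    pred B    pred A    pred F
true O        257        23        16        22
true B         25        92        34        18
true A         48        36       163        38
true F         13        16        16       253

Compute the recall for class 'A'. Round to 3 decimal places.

0.572

Treat 'A' as positive and all other classes as negative.
recall = TP/(TP+FN).
A: TP=163, FN=48+36+38=122 → 163/285 = 0.5719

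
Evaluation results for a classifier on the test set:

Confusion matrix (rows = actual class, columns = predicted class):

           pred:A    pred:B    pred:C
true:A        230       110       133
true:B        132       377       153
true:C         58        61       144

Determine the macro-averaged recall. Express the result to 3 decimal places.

0.534

Per-class recall (TP/(TP+FN)):
  A: TP=230, FN=110+133=243 → 230/473 = 0.4863
  B: TP=377, FN=132+153=285 → 377/662 = 0.5695
  C: TP=144, FN=58+61=119 → 144/263 = 0.5475
Macro-recall = mean = (0.4863 + 0.5695 + 0.5475) / 3 = 0.534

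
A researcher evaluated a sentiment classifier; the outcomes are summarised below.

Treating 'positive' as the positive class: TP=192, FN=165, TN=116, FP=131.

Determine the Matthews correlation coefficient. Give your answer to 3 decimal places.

MCC = (TP·TN − FP·FN) / √((TP+FP)(TP+FN)(TN+FP)(TN+FN))
Numerator = 192·116 − 131·165 = 657
Denominator = √(323·357·247·281) = √8003390577 = 89461.6710
MCC = 657 / 89461.6710 = 0.007

0.007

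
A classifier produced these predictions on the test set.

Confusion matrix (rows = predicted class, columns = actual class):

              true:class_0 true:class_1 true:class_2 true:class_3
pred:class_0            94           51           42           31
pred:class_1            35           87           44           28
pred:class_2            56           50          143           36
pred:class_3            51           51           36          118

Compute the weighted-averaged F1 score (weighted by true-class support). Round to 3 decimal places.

0.460

Per-class F1 score (2·TP/(2·TP+FP+FN)):
  class_0: TP=94, FP=51+42+31=124, FN=35+56+51=142 → 188/454 = 0.4141
  class_1: TP=87, FP=35+44+28=107, FN=51+50+51=152 → 174/433 = 0.4018
  class_2: TP=143, FP=56+50+36=142, FN=42+44+36=122 → 286/550 = 0.5200
  class_3: TP=118, FP=51+51+36=138, FN=31+28+36=95 → 236/469 = 0.5032
Weighted-F1 score = Σ (supportᵢ/N)·F1 scoreᵢ with N=953: (236/953)·0.4141 + (239/953)·0.4018 + (265/953)·0.5200 + (213/953)·0.5032 = 0.460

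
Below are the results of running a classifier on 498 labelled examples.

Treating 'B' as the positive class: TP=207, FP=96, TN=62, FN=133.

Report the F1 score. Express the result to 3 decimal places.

Precision = TP/(TP+FP) = 207/303 = 0.6832
Recall = TP/(TP+FN) = 207/340 = 0.6088
F1 = 2·TP/(2·TP+FP+FN) = 414/643 = 0.644

0.644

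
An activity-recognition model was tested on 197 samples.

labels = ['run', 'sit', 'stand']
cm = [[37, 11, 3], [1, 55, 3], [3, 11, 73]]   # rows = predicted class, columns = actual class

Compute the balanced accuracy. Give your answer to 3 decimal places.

0.847

Balanced accuracy = mean of per-class recall.
  run: recall = 37/41 = 0.9024
  sit: recall = 55/77 = 0.7143
  stand: recall = 73/79 = 0.9241
Mean = (0.9024 + 0.7143 + 0.9241) / 3 = 0.847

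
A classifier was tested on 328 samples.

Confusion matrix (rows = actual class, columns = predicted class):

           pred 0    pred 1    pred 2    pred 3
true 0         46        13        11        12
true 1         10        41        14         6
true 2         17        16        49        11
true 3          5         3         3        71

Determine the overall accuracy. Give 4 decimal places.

0.6311

Accuracy = trace / total = (46+41+49+71=207) / 328 = 207/328 = 0.6311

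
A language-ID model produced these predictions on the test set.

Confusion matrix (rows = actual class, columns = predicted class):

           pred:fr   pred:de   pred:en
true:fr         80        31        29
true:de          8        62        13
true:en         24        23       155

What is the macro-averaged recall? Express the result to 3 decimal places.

Per-class recall (TP/(TP+FN)):
  fr: TP=80, FN=31+29=60 → 80/140 = 0.5714
  de: TP=62, FN=8+13=21 → 62/83 = 0.7470
  en: TP=155, FN=24+23=47 → 155/202 = 0.7673
Macro-recall = mean = (0.5714 + 0.7470 + 0.7673) / 3 = 0.695

0.695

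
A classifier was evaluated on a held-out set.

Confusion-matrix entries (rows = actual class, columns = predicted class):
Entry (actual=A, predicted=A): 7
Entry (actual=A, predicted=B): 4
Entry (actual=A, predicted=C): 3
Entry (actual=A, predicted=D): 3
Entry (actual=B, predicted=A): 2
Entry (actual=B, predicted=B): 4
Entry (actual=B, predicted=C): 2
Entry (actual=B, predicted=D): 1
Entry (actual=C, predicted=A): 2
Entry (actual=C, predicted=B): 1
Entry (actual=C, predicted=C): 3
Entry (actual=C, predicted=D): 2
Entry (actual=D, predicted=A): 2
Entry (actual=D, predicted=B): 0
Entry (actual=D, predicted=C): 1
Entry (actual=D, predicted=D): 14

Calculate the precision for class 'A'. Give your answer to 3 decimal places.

Take TP from the diagonal, FP from the rest of the 'A' prediction marginal, FN from the rest of the 'A' actual marginal.
precision = TP/(TP+FP).
A: TP=7, FP=2+2+2=6 → 7/13 = 0.5385

0.538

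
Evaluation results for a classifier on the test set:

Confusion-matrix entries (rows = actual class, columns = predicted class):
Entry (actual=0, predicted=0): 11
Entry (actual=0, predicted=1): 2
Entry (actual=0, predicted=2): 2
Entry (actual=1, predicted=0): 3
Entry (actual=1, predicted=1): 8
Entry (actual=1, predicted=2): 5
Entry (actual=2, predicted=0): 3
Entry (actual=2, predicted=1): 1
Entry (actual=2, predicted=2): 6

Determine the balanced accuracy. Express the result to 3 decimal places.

Balanced accuracy = mean of per-class recall.
  0: recall = 11/15 = 0.7333
  1: recall = 8/16 = 0.5000
  2: recall = 6/10 = 0.6000
Mean = (0.7333 + 0.5000 + 0.6000) / 3 = 0.611

0.611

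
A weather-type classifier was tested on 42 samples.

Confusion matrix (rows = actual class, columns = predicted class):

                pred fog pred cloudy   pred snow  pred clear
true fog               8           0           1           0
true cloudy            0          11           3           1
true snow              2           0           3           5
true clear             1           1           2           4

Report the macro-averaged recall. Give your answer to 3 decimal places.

0.606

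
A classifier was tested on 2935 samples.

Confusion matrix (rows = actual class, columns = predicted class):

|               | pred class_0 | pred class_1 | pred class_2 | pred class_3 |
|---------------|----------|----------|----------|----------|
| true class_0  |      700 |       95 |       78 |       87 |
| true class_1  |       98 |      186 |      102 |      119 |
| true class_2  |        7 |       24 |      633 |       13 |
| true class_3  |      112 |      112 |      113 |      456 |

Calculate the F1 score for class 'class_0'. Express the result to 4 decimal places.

Take TP from the diagonal, FP from the rest of the 'class_0' prediction marginal, FN from the rest of the 'class_0' actual marginal.
F1 score = 2·TP/(2·TP+FP+FN).
class_0: TP=700, FP=98+7+112=217, FN=95+78+87=260 → 1400/1877 = 0.74587

0.7459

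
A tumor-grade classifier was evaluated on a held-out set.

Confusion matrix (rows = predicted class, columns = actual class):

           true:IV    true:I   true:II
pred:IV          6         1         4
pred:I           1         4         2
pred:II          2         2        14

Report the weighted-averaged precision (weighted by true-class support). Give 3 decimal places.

Per-class precision (TP/(TP+FP)):
  IV: TP=6, FP=1+4=5 → 6/11 = 0.5455
  I: TP=4, FP=1+2=3 → 4/7 = 0.5714
  II: TP=14, FP=2+2=4 → 14/18 = 0.7778
Weighted-precision = Σ (supportᵢ/N)·precisionᵢ with N=36: (9/36)·0.5455 + (7/36)·0.5714 + (20/36)·0.7778 = 0.680

0.680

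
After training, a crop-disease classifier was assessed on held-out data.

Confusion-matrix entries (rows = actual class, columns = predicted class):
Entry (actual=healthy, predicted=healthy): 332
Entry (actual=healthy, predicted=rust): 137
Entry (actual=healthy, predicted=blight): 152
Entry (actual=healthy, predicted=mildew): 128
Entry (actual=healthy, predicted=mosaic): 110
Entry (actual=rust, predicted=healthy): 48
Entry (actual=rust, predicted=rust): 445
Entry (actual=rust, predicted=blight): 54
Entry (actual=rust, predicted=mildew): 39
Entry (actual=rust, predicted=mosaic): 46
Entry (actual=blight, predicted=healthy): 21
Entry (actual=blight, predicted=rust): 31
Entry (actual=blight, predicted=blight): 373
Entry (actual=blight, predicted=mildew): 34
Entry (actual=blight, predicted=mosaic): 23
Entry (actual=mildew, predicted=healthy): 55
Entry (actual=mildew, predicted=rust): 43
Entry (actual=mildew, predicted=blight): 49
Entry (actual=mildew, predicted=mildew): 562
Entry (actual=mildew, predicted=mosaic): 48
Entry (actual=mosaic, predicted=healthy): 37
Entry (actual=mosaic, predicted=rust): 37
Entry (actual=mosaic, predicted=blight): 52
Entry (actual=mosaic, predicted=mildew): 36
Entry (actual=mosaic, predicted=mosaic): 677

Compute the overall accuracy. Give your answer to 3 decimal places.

Accuracy = trace / total = (332+445+373+562+677=2389) / 3569 = 2389/3569 = 0.669

0.669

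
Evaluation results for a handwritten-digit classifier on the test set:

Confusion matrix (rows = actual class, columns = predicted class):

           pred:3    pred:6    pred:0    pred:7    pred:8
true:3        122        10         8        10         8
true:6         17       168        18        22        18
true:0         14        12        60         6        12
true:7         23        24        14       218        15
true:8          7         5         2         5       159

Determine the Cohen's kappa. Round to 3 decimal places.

Observed agreement pₒ = trace/N = 727/977 = 0.7441
Expected agreement pₑ = Σ (rowᵢ·colᵢ)/N² = (158·183 + 243·219 + 104·102 + 294·261 + 178·212)/977² = 0.2171
κ = (pₒ − pₑ)/(1 − pₑ) = (0.7441 − 0.2171)/(1 − 0.2171) = 0.673

0.673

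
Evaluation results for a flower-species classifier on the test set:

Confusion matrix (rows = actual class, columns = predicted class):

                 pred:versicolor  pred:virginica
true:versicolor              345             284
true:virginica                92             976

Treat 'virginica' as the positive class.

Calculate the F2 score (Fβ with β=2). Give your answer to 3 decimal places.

Fβ = (1+β²)·TP / ((1+β²)·TP + β²·FN + FP), with β²=4
= 5·976 / (5·976 + 4·92 + 284) = 0.882

0.882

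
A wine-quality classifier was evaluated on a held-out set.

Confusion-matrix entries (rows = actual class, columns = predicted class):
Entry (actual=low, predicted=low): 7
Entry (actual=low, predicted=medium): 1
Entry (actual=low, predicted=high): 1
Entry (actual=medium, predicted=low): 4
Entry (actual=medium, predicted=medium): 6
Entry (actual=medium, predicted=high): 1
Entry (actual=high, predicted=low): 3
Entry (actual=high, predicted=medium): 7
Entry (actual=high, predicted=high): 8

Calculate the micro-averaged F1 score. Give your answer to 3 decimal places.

Micro-averaging pools counts across classes: ΣTP=21, ΣFP=17, ΣFN=17.
Micro-F1 score = 2·TP/(2·TP+FP+FN) on pooled counts = 0.553 (equals overall accuracy in single-label multiclass).

0.553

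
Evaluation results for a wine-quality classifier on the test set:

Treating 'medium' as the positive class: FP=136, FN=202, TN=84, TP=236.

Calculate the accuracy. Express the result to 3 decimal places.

Accuracy = (TP+TN)/N = (236+84)/658 = 0.486

0.486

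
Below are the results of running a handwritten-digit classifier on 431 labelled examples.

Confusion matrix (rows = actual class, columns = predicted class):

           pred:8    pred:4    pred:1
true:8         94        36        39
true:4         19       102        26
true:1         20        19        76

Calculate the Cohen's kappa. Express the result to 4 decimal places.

0.4473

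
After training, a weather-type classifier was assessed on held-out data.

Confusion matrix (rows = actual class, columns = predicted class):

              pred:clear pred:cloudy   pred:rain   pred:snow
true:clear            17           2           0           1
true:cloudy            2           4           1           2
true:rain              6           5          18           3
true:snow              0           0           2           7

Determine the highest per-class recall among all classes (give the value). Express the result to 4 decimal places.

Per-class recall (TP/(TP+FN)):
  clear: TP=17, FN=2+0+1=3 → 17/20 = 0.85000
  cloudy: TP=4, FN=2+1+2=5 → 4/9 = 0.44444
  rain: TP=18, FN=6+5+3=14 → 18/32 = 0.56250
  snow: TP=7, FN=0+0+2=2 → 7/9 = 0.77778
Highest is class 'clear' with recall = 0.8500.

0.8500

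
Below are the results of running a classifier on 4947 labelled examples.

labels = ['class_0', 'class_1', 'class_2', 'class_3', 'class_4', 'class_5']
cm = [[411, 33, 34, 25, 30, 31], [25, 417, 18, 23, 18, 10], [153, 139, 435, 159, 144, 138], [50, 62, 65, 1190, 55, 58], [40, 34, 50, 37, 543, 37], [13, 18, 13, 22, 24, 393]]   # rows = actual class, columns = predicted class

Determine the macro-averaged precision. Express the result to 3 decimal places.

Per-class precision (TP/(TP+FP)):
  class_0: TP=411, FP=25+153+50+40+13=281 → 411/692 = 0.5939
  class_1: TP=417, FP=33+139+62+34+18=286 → 417/703 = 0.5932
  class_2: TP=435, FP=34+18+65+50+13=180 → 435/615 = 0.7073
  class_3: TP=1190, FP=25+23+159+37+22=266 → 1190/1456 = 0.8173
  class_4: TP=543, FP=30+18+144+55+24=271 → 543/814 = 0.6671
  class_5: TP=393, FP=31+10+138+58+37=274 → 393/667 = 0.5892
Macro-precision = mean = (0.5939 + 0.5932 + 0.7073 + 0.8173 + 0.6671 + 0.5892) / 6 = 0.661

0.661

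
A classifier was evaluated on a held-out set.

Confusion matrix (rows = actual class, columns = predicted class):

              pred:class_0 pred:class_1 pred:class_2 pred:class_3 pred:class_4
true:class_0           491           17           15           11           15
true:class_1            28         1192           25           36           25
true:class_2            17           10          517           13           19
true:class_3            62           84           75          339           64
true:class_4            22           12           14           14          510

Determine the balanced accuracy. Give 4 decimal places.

0.8279

Balanced accuracy = mean of per-class recall.
  class_0: recall = 491/549 = 0.89435
  class_1: recall = 1192/1306 = 0.91271
  class_2: recall = 517/576 = 0.89757
  class_3: recall = 339/624 = 0.54327
  class_4: recall = 510/572 = 0.89161
Mean = (0.89435 + 0.91271 + 0.89757 + 0.54327 + 0.89161) / 5 = 0.8279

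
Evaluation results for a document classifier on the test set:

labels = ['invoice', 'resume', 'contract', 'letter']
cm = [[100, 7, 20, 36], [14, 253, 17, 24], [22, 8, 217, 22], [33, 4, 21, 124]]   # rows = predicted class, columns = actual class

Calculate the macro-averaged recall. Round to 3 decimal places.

0.728

Per-class recall (TP/(TP+FN)):
  invoice: TP=100, FN=14+22+33=69 → 100/169 = 0.5917
  resume: TP=253, FN=7+8+4=19 → 253/272 = 0.9301
  contract: TP=217, FN=20+17+21=58 → 217/275 = 0.7891
  letter: TP=124, FN=36+24+22=82 → 124/206 = 0.6019
Macro-recall = mean = (0.5917 + 0.9301 + 0.7891 + 0.6019) / 4 = 0.728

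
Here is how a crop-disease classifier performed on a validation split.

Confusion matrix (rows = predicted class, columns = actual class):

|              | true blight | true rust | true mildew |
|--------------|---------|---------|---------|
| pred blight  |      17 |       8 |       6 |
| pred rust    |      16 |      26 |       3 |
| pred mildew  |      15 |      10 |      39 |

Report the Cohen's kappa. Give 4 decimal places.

0.3783

Observed agreement pₒ = trace/N = 82/140 = 0.58571
Expected agreement pₑ = Σ (rowᵢ·colᵢ)/N² = (48·31 + 44·45 + 48·64)/140² = 0.33367
κ = (pₒ − pₑ)/(1 − pₑ) = (0.58571 − 0.33367)/(1 − 0.33367) = 0.3783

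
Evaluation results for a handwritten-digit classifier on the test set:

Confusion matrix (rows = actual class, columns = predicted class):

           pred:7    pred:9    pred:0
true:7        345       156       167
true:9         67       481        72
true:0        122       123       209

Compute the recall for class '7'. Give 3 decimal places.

0.516

recall = TP/(TP+FN).
7: TP=345, FN=156+167=323 → 345/668 = 0.5165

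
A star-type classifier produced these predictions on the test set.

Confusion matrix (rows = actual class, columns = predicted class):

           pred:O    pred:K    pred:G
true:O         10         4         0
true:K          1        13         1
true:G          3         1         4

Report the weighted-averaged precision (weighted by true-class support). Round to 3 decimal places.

0.736

Per-class precision (TP/(TP+FP)):
  O: TP=10, FP=1+3=4 → 10/14 = 0.7143
  K: TP=13, FP=4+1=5 → 13/18 = 0.7222
  G: TP=4, FP=0+1=1 → 4/5 = 0.8000
Weighted-precision = Σ (supportᵢ/N)·precisionᵢ with N=37: (14/37)·0.7143 + (15/37)·0.7222 + (8/37)·0.8000 = 0.736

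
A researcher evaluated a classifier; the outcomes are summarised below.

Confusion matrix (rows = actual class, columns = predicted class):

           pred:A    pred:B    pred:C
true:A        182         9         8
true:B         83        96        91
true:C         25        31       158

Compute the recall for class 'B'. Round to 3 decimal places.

0.356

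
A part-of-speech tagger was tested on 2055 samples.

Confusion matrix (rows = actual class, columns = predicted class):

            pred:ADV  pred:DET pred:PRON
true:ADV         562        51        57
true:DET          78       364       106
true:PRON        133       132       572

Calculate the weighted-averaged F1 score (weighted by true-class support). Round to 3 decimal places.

0.728

Per-class F1 score (2·TP/(2·TP+FP+FN)):
  ADV: TP=562, FP=78+133=211, FN=51+57=108 → 1124/1443 = 0.7789
  DET: TP=364, FP=51+132=183, FN=78+106=184 → 728/1095 = 0.6648
  PRON: TP=572, FP=57+106=163, FN=133+132=265 → 1144/1572 = 0.7277
Weighted-F1 score = Σ (supportᵢ/N)·F1 scoreᵢ with N=2055: (670/2055)·0.7789 + (548/2055)·0.6648 + (837/2055)·0.7277 = 0.728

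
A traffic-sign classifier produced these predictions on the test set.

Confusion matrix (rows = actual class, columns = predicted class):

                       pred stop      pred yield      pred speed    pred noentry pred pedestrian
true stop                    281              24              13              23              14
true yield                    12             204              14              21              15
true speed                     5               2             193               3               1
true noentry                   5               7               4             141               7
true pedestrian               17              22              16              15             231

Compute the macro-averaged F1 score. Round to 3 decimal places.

Per-class F1 score (2·TP/(2·TP+FP+FN)):
  stop: TP=281, FP=12+5+5+17=39, FN=24+13+23+14=74 → 562/675 = 0.8326
  yield: TP=204, FP=24+2+7+22=55, FN=12+14+21+15=62 → 408/525 = 0.7771
  speed: TP=193, FP=13+14+4+16=47, FN=5+2+3+1=11 → 386/444 = 0.8694
  noentry: TP=141, FP=23+21+3+15=62, FN=5+7+4+7=23 → 282/367 = 0.7684
  pedestrian: TP=231, FP=14+15+1+7=37, FN=17+22+16+15=70 → 462/569 = 0.8120
Macro-F1 score = mean = (0.8326 + 0.7771 + 0.8694 + 0.7684 + 0.8120) / 5 = 0.812

0.812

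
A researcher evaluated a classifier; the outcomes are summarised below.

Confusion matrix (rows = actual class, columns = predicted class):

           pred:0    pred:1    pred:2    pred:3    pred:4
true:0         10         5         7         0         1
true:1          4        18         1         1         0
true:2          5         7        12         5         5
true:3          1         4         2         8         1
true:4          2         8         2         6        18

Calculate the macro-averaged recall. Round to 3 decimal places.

0.508

Per-class recall (TP/(TP+FN)):
  0: TP=10, FN=5+7+0+1=13 → 10/23 = 0.4348
  1: TP=18, FN=4+1+1+0=6 → 18/24 = 0.7500
  2: TP=12, FN=5+7+5+5=22 → 12/34 = 0.3529
  3: TP=8, FN=1+4+2+1=8 → 8/16 = 0.5000
  4: TP=18, FN=2+8+2+6=18 → 18/36 = 0.5000
Macro-recall = mean = (0.4348 + 0.7500 + 0.3529 + 0.5000 + 0.5000) / 5 = 0.508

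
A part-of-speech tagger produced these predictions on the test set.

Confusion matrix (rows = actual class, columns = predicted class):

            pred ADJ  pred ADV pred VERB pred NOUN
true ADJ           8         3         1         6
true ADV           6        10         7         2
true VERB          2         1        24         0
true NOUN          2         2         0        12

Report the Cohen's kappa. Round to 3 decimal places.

0.499

Observed agreement pₒ = trace/N = 54/86 = 0.6279
Expected agreement pₑ = Σ (rowᵢ·colᵢ)/N² = (18·18 + 25·16 + 27·32 + 16·20)/86² = 0.2580
κ = (pₒ − pₑ)/(1 − pₑ) = (0.6279 − 0.2580)/(1 − 0.2580) = 0.499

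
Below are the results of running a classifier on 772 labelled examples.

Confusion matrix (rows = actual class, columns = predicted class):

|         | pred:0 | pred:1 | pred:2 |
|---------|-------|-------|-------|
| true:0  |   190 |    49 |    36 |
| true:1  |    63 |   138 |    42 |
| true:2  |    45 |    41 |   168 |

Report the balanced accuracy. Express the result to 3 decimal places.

0.640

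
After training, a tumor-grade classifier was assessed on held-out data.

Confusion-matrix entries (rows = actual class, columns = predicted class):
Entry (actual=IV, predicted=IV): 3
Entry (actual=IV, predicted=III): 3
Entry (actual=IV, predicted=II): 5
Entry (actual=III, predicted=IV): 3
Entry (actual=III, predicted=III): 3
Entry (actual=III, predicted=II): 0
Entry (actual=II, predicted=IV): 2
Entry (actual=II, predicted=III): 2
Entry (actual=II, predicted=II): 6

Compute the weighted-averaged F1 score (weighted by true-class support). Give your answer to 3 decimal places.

0.436

Per-class F1 score (2·TP/(2·TP+FP+FN)):
  IV: TP=3, FP=3+2=5, FN=3+5=8 → 6/19 = 0.3158
  III: TP=3, FP=3+2=5, FN=3+0=3 → 6/14 = 0.4286
  II: TP=6, FP=5+0=5, FN=2+2=4 → 12/21 = 0.5714
Weighted-F1 score = Σ (supportᵢ/N)·F1 scoreᵢ with N=27: (11/27)·0.3158 + (6/27)·0.4286 + (10/27)·0.5714 = 0.436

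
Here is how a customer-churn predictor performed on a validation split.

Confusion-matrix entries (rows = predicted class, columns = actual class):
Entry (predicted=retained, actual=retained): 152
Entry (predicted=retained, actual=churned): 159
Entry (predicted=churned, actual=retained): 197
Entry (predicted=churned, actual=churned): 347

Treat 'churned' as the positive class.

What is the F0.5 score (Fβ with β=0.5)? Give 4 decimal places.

0.6469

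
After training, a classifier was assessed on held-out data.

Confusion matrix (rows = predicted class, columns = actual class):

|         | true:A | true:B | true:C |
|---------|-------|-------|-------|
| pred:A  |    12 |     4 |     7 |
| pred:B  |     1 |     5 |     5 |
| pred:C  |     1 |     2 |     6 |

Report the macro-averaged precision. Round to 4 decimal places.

Per-class precision (TP/(TP+FP)):
  A: TP=12, FP=4+7=11 → 12/23 = 0.52174
  B: TP=5, FP=1+5=6 → 5/11 = 0.45455
  C: TP=6, FP=1+2=3 → 6/9 = 0.66667
Macro-precision = mean = (0.52174 + 0.45455 + 0.66667) / 3 = 0.5477

0.5477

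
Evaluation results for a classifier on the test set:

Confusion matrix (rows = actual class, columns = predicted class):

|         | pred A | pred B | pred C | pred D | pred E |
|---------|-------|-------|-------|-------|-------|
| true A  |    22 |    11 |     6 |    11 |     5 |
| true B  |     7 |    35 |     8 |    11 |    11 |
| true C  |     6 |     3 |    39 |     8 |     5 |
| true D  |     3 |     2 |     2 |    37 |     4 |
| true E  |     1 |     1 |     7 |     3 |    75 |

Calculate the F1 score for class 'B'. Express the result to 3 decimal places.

0.565

Treat 'B' as positive and all other classes as negative.
F1 score = 2·TP/(2·TP+FP+FN).
B: TP=35, FP=11+3+2+1=17, FN=7+8+11+11=37 → 70/124 = 0.5645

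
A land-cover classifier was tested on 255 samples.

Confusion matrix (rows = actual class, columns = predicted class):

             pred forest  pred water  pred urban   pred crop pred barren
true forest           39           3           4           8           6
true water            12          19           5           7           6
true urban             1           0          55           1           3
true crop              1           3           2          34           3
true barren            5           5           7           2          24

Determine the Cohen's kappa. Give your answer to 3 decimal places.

Observed agreement pₒ = trace/N = 171/255 = 0.6706
Expected agreement pₑ = Σ (rowᵢ·colᵢ)/N² = (60·58 + 49·30 + 60·73 + 43·52 + 43·42)/255² = 0.2056
κ = (pₒ − pₑ)/(1 − pₑ) = (0.6706 − 0.2056)/(1 − 0.2056) = 0.585

0.585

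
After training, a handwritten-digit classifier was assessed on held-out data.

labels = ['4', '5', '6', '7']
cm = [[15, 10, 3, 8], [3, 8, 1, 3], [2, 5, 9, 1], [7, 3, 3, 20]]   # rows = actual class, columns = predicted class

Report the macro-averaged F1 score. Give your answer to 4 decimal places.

Per-class F1 score (2·TP/(2·TP+FP+FN)):
  4: TP=15, FP=3+2+7=12, FN=10+3+8=21 → 30/63 = 0.47619
  5: TP=8, FP=10+5+3=18, FN=3+1+3=7 → 16/41 = 0.39024
  6: TP=9, FP=3+1+3=7, FN=2+5+1=8 → 18/33 = 0.54545
  7: TP=20, FP=8+3+1=12, FN=7+3+3=13 → 40/65 = 0.61538
Macro-F1 score = mean = (0.47619 + 0.39024 + 0.54545 + 0.61538) / 4 = 0.5068

0.5068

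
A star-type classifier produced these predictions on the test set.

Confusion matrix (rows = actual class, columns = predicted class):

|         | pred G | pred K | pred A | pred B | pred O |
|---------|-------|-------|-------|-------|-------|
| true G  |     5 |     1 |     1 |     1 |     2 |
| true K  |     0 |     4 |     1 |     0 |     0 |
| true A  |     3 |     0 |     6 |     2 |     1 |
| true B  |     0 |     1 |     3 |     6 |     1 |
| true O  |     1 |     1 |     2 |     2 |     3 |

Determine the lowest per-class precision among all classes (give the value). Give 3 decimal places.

Per-class precision (TP/(TP+FP)):
  G: TP=5, FP=0+3+0+1=4 → 5/9 = 0.5556
  K: TP=4, FP=1+0+1+1=3 → 4/7 = 0.5714
  A: TP=6, FP=1+1+3+2=7 → 6/13 = 0.4615
  B: TP=6, FP=1+0+2+2=5 → 6/11 = 0.5455
  O: TP=3, FP=2+0+1+1=4 → 3/7 = 0.4286
Lowest is class 'O' with precision = 0.429.

0.429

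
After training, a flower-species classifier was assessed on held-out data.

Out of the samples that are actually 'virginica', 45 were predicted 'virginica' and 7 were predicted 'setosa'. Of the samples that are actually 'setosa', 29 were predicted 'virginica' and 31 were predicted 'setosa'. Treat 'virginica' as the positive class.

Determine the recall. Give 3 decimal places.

0.865

Recall = TP/(TP+FN) = 45/(45+7) = 45/52 = 0.865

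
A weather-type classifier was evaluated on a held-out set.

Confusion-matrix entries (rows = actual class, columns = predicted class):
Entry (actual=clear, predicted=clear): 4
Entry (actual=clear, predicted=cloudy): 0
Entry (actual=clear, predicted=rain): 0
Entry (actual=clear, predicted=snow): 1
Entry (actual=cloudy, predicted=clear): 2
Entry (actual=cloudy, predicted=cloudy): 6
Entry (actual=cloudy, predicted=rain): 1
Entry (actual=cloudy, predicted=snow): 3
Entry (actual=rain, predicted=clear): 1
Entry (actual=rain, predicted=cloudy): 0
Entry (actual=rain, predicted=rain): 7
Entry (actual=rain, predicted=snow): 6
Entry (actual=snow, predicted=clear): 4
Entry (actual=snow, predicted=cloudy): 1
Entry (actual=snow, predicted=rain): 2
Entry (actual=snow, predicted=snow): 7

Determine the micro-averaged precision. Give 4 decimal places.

0.5333

Micro-averaging pools counts across classes: ΣTP=24, ΣFP=21, ΣFN=21.
Micro-precision = TP/(TP+FP) on pooled counts = 0.5333 (equals overall accuracy in single-label multiclass).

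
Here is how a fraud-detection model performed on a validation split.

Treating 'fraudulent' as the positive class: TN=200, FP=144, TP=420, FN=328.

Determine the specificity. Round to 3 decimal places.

0.581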